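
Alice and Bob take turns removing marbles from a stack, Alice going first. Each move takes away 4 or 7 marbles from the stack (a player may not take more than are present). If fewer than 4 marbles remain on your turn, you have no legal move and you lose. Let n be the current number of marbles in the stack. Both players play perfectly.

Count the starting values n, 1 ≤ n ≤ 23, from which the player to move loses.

9

Work bottom-up. With no move the player to move loses. Otherwise the position is W if at least one move leads to an L position for the opponent, and L if every move leads to a W.
n=0: no move → L
n=1: no move → L
n=2: no move → L
n=3: no move → L
n=4: →0(L), so W
n=5: →1(L), so W
n=6: →2(L), so W
n=7: →3(L), so W
n=8: →1(L), so W
n=9: →2(L), so W
n=10: →3(L), so W
n=11: →7(W), 4(W) — all W, so L
n=12: →8(W), 5(W) — all W, so L
n=13: →9(W), 6(W) — all W, so L
n=14: →10(W), 7(W) — all W, so L
n=15: →11(L), so W
n=16: →12(L), so W
n=17: →13(L), so W
n=18: →14(L), so W
n=19: →12(L), so W
n=20: →13(L), so W
n=21: →14(L), so W
n=22: →18(W), 15(W) — all W, so L
n=23: →19(W), 16(W) — all W, so L
L entries with 1 ≤ n ≤ 23 (n=0 is outside the asked range and is not counted): n = 1, 2, 3, 11, 12, 13, 14, 22, 23; that makes 9.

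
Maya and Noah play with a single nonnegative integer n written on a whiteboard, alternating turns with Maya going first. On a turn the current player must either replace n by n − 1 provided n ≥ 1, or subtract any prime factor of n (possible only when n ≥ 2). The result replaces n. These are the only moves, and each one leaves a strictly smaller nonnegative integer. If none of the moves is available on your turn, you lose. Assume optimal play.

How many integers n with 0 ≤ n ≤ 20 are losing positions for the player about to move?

Work bottom-up. With no move the player to move loses. Otherwise the position is W if at least one move leads to an L position for the opponent, and L if every move leads to a W.
n=0: no move → L
n=1: can move to 0, which is L ⇒ W
n=2: can move to 0, which is L ⇒ W
n=3: can move to 0, which is L ⇒ W
n=4: moves to 2(W), 3(W); every one is W ⇒ L
n=5: can move to 0, which is L ⇒ W
n=6: can move to 4, which is L ⇒ W
n=7: can move to 0, which is L ⇒ W
n=8: moves to 6(W), 7(W); every one is W ⇒ L
n=9: can move to 8, which is L ⇒ W
n=10: can move to 8, which is L ⇒ W
n=11: can move to 0, which is L ⇒ W
n=12: moves to 9(W), 10(W), 11(W); every one is W ⇒ L
n=13: can move to 0, which is L ⇒ W
n=14: can move to 12, which is L ⇒ W
n=15: can move to 12, which is L ⇒ W
n=16: moves to 14(W), 15(W); every one is W ⇒ L
n=17: can move to 0, which is L ⇒ W
n=18: can move to 16, which is L ⇒ W
n=19: can move to 0, which is L ⇒ W
n=20: moves to 15(W), 18(W), 19(W); every one is W ⇒ L
L entries with 0 ≤ n ≤ 20: n = 0, 4, 8, 12, 16, 20; that makes 6.

6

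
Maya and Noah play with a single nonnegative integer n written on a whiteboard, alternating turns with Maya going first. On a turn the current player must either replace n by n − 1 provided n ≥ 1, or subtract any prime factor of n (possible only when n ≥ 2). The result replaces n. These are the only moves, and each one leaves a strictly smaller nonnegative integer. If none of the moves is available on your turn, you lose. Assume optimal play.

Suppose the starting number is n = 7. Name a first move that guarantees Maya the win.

Move to 0.

Classify positions by backward induction: terminal positions (no move available) are L. From any other position, the mover wins iff some move reaches an L.
n=0: no move → L
n=1: →0(L), so W
n=2: →0(L), so W
n=3: →0(L), so W
n=4: →2(W), 3(W) — all W, so L
n=5: →0(L), so W
n=6: →4(L), so W
n=7: →0(L), so W
From 7, the L positions reachable in one move are: 0.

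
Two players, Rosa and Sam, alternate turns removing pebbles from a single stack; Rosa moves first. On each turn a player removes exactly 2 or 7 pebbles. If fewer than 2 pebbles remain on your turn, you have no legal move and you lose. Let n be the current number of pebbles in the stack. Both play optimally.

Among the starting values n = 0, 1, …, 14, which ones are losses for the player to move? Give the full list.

0, 1, 4, 5, 9, 10, 13, 14

Label each position W (a win for the player to move) or L (a loss). A position with no legal move is L; any other position is W exactly when some move reaches an L, and L when every move reaches a W.
n=0: no move → L
n=1: no move → L
n=2: can move to 0, which is L ⇒ W
n=3: can move to 1, which is L ⇒ W
n=4: the only move is to 2(W), a W ⇒ L
n=5: the only move is to 3(W), a W ⇒ L
n=6: can move to 4, which is L ⇒ W
n=7: can move to 5, which is L ⇒ W
n=8: can move to 1, which is L ⇒ W
n=9: moves to 7(W), 2(W); every one is W ⇒ L
n=10: moves to 8(W), 3(W); every one is W ⇒ L
n=11: can move to 9, which is L ⇒ W
n=12: can move to 10, which is L ⇒ W
n=13: moves to 11(W), 6(W); every one is W ⇒ L
n=14: moves to 12(W), 7(W); every one is W ⇒ L
Reading off the rows marked L gives the requested list; there are 8 such values of n.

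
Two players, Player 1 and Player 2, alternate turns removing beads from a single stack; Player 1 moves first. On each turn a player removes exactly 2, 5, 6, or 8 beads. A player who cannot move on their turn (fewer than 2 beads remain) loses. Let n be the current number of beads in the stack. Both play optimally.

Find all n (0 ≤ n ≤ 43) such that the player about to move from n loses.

0, 1, 4, 11, 14, 15, 18, 25, 28, 29, 32, 39, 42, 43

Build the W/L table. Terminal = L. A non-terminal position is W if it has a move to some L; otherwise it is L.
n=0: no move → L
n=1: no move → L
n=2: W (go to 0, an L position)
n=3: W (go to 1, an L position)
n=4: L (sole option 2(W) is W)
n=5: W (go to 0, an L position)
n=6: W (go to 4, an L position)
n=7: W (go to 1, an L position)
n=8: W (go to 0, an L position)
n=9: W (go to 4, an L position)
n=10: W (go to 4, an L position)
n=11: L (options 9(W), 6(W), 5(W), 3(W) are all W)
n=12: W (go to 4, an L position)
n=13: W (go to 11, an L position)
n=14: L (options 12(W), 9(W), 8(W), 6(W) are all W)
n=15: L (options 13(W), 10(W), 9(W), 7(W) are all W)
n=16: W (go to 14, an L position)
n=17: W (go to 15, an L position)
n=18: L (options 16(W), 13(W), 12(W), 10(W) are all W)
n=19: W (go to 14, an L position)
n=20: W (go to 18, an L position)
n=21: W (go to 15, an L position)
n=22: W (go to 14, an L position)
n=23: W (go to 18, an L position)
n=24: W (go to 18, an L position)
n=25: L (options 23(W), 20(W), 19(W), 17(W) are all W)
n=26: W (go to 18, an L position)
n=27: W (go to 25, an L position)
n=28: L (options 26(W), 23(W), 22(W), 20(W) are all W)
n=29: L (options 27(W), 24(W), 23(W), 21(W) are all W)
n=30: W (go to 28, an L position)
n=31: W (go to 29, an L position)
n=32: L (options 30(W), 27(W), 26(W), 24(W) are all W)
n=33: W (go to 28, an L position)
n=34: W (go to 32, an L position)
n=35: W (go to 29, an L position)
n=36: W (go to 28, an L position)
n=37: W (go to 32, an L position)
n=38: W (go to 32, an L position)
n=39: L (options 37(W), 34(W), 33(W), 31(W) are all W)
n=40: W (go to 32, an L position)
n=41: W (go to 39, an L position)
n=42: L (options 40(W), 37(W), 36(W), 34(W) are all W)
n=43: L (options 41(W), 38(W), 37(W), 35(W) are all W)
Reading off the rows marked L gives the requested list; there are 14 such values of n.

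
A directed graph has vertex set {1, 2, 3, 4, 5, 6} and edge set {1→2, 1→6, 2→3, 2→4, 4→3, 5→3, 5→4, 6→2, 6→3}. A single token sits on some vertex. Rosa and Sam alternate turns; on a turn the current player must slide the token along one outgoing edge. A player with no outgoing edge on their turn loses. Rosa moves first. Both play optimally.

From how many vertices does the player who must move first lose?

Use the standard recursion: the mover loses at a terminal position; elsewhere, the mover wins exactly when some move hands the opponent an L position.
Every edge goes from a vertex to one that appears earlier in the order 3, 4, 2, 6, 1, 5, so processing vertices in that order labels each vertex after all of its successors.
3: no outgoing edge → L
4: can move to 3, which is L ⇒ W
2: can move to 3, which is L ⇒ W
6: can move to 3, which is L ⇒ W
1: moves to 6(W), 2(W); every one is W ⇒ L
5: can move to 3, which is L ⇒ W
The L vertices are 1, 3; that is 2 in all.

2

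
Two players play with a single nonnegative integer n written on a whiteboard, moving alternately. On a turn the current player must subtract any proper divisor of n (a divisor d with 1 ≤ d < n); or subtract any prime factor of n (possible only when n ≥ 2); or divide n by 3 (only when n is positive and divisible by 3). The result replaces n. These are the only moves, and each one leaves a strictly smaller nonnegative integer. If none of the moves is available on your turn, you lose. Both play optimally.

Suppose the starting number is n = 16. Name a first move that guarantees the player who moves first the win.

Move to 14.

Classify positions by backward induction: terminal positions (no move available) are L. From any other position, the mover wins iff some move reaches an L.
n=0: no move → L
n=1: no move → L
n=2: W (go to 0, an L position)
n=3: W (go to 0, an L position)
n=4: L (options 2(W), 3(W) are all W)
n=5: W (go to 0, an L position)
n=6: W (go to 4, an L position)
n=7: W (go to 0, an L position)
n=8: W (go to 4, an L position)
n=9: L (options 3(W), 6(W), 8(W) are all W)
n=10: W (go to 9, an L position)
n=11: W (go to 0, an L position)
n=12: W (go to 4, an L position)
n=13: W (go to 0, an L position)
n=14: L (options 7(W), 12(W), 13(W) are all W)
n=15: W (go to 14, an L position)
n=16: W (go to 14, an L position)
From 16, the L positions reachable in one move are: 14.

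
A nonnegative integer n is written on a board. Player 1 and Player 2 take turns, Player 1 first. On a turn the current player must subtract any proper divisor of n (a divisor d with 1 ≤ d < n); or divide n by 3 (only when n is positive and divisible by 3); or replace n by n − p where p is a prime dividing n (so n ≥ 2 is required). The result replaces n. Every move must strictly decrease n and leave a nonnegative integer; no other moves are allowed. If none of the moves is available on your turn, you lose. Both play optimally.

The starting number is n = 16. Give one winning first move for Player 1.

Move to 14.

Build the W/L table. Terminal = L. A non-terminal position is W if it has a move to some L; otherwise it is L.
n=0: no move → L
n=1: no move → L
n=2: reaches L-position 0 → W
n=3: reaches L-position 0 → W
n=4: only reaches 2(W), 3(W), all W → L
n=5: reaches L-position 0 → W
n=6: reaches L-position 4 → W
n=7: reaches L-position 0 → W
n=8: reaches L-position 4 → W
n=9: only reaches 3(W), 6(W), 8(W), all W → L
n=10: reaches L-position 9 → W
n=11: reaches L-position 0 → W
n=12: reaches L-position 4 → W
n=13: reaches L-position 0 → W
n=14: only reaches 7(W), 12(W), 13(W), all W → L
n=15: reaches L-position 14 → W
n=16: reaches L-position 14 → W
From 16, the L positions reachable in one move are: 14.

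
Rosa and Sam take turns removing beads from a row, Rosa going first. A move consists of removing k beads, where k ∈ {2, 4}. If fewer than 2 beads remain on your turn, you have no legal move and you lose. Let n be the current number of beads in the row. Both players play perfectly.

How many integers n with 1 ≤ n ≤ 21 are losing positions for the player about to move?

7

Work bottom-up. With no move the player to move loses. Otherwise the position is W if at least one move leads to an L position for the opponent, and L if every move leads to a W.
n=0: no move → L
n=1: no move → L
n=2: can move to 0, which is L ⇒ W
n=3: can move to 1, which is L ⇒ W
n=4: can move to 0, which is L ⇒ W
n=5: can move to 1, which is L ⇒ W
n=6: moves to 4(W), 2(W); every one is W ⇒ L
n=7: moves to 5(W), 3(W); every one is W ⇒ L
n=8: can move to 6, which is L ⇒ W
n=9: can move to 7, which is L ⇒ W
n=10: can move to 6, which is L ⇒ W
n=11: can move to 7, which is L ⇒ W
n=12: moves to 10(W), 8(W); every one is W ⇒ L
n=13: moves to 11(W), 9(W); every one is W ⇒ L
n=14: can move to 12, which is L ⇒ W
n=15: can move to 13, which is L ⇒ W
n=16: can move to 12, which is L ⇒ W
n=17: can move to 13, which is L ⇒ W
n=18: moves to 16(W), 14(W); every one is W ⇒ L
n=19: moves to 17(W), 15(W); every one is W ⇒ L
n=20: can move to 18, which is L ⇒ W
n=21: can move to 19, which is L ⇒ W
L entries with 1 ≤ n ≤ 21 (n=0 is outside the asked range and is not counted): n = 1, 6, 7, 12, 13, 18, 19; that makes 7.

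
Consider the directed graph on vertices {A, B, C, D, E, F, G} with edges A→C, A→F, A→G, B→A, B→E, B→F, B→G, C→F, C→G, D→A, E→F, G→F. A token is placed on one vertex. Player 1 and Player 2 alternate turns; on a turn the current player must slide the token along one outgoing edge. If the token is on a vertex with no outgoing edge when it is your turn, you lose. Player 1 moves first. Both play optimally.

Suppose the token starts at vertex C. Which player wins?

Work bottom-up. With no move the player to move loses. Otherwise the position is W if at least one move leads to an L position for the opponent, and L if every move leads to a W.
Every edge goes from a vertex to one that appears earlier in the order F, G, C, A, E, B, D, so processing vertices in that order labels each vertex after all of its successors.
F: no outgoing edge → L
G: →F(L), so W
C: →F(L), so W
A: →F(L), so W
E: →F(L), so W
B: →F(L), so W
D: →A(W) only, which is W, so L
The starting position C is W: Player 1 should move to F, handing over an L position.

Player 1 wins.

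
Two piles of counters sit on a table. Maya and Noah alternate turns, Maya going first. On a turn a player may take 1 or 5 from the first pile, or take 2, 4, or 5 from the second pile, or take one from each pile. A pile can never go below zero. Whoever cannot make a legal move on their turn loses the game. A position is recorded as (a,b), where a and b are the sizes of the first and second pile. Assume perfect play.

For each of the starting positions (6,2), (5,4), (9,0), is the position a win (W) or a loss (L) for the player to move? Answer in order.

Build the W/L table. Terminal = L. A non-terminal position is W if it has a move to some L; otherwise it is L.
No move ever increases a pile, so every position that can arise here has a ≤ 9 and b ≤ 4; it is enough to label the cells with 0 ≤ a ≤ 9 and 0 ≤ b ≤ 4.
Every move lowers a or b (never raises either), so fill the grid row by row in increasing a, and left to right within a row: each cell's successors are then already labelled.
      b=0  b=1  b=2  b=3  b=4
a=0:    L    L    W    W    W
a=1:    W    W    W    L    L
a=2:    L    L    W    W    W
a=3:    W    W    W    L    L
a=4:    L    L    W    W    W
a=5:    W    W    W    L    L
a=6:    L    L    W    W    W
a=7:    W    W    W    L    L
a=8:    L    L    W    W    W
a=9:    W    W    W    L    L
Cells with no legal move (terminal, hence L): (0,0), (0,1).
The remaining L cells, each justified by listing all of its moves:
(1,3): L (options (0,3)(W), (1,1)(W), (0,2)(W) are all W)
(1,4): L (options (0,4)(W), (1,2)(W), (1,0)(W), (0,3)(W) are all W)
(2,0): L (sole option (1,0)(W) is W)
(2,1): L (options (1,1)(W), (1,0)(W) are all W)
(3,3): L (options (2,3)(W), (3,1)(W), (2,2)(W) are all W)
(3,4): L (options (2,4)(W), (3,2)(W), (3,0)(W), (2,3)(W) are all W)
(4,0): L (sole option (3,0)(W) is W)
(4,1): L (options (3,1)(W), (3,0)(W) are all W)
(5,3): L (options (4,3)(W), (0,3)(W), (5,1)(W), (4,2)(W) are all W)
(5,4): L (options (4,4)(W), (0,4)(W), (5,2)(W), (5,0)(W), (4,3)(W) are all W)
(6,0): L (options (5,0)(W), (1,0)(W) are all W)
(6,1): L (options (5,1)(W), (1,1)(W), (5,0)(W) are all W)
(7,3): L (options (6,3)(W), (2,3)(W), (7,1)(W), (6,2)(W) are all W)
(7,4): L (options (6,4)(W), (2,4)(W), (7,2)(W), (7,0)(W), (6,3)(W) are all W)
(8,0): L (options (7,0)(W), (3,0)(W) are all W)
(8,1): L (options (7,1)(W), (3,1)(W), (7,0)(W) are all W)
(9,3): L (options (8,3)(W), (4,3)(W), (9,1)(W), (8,2)(W) are all W)
(9,4): L (options (8,4)(W), (4,4)(W), (9,2)(W), (9,0)(W), (8,3)(W) are all W)
Every other cell has at least one move into one of the L cells above, so it is W.
(6,2): the move to (6,0) reaches an L cell, so W
(5,4): one of the L cells justified above, so L
(9,0): the move to (8,0) reaches an L cell, so W

(6,2): W, (5,4): L, (9,0): W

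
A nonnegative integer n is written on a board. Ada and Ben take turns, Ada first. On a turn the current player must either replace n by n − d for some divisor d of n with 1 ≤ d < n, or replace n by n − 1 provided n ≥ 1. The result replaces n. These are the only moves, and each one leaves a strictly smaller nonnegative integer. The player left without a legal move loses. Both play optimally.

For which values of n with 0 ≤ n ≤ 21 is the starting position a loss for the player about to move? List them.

Compute win/loss labels from the base case upward. A position with no move is L. Any other position is W if it can reach an L in one move, else L.
n=0: no move → L
n=1: can move to 0, which is L ⇒ W
n=2: the only move is to 1(W), a W ⇒ L
n=3: can move to 2, which is L ⇒ W
n=4: can move to 2, which is L ⇒ W
n=5: the only move is to 4(W), a W ⇒ L
n=6: can move to 5, which is L ⇒ W
n=7: the only move is to 6(W), a W ⇒ L
n=8: can move to 7, which is L ⇒ W
n=9: moves to 6(W), 8(W); every one is W ⇒ L
n=10: can move to 5, which is L ⇒ W
n=11: the only move is to 10(W), a W ⇒ L
n=12: can move to 9, which is L ⇒ W
n=13: the only move is to 12(W), a W ⇒ L
n=14: can move to 7, which is L ⇒ W
n=15: moves to 10(W), 12(W), 14(W); every one is W ⇒ L
n=16: can move to 15, which is L ⇒ W
n=17: the only move is to 16(W), a W ⇒ L
n=18: can move to 9, which is L ⇒ W
n=19: the only move is to 18(W), a W ⇒ L
n=20: can move to 15, which is L ⇒ W
n=21: moves to 14(W), 18(W), 20(W); every one is W ⇒ L
The losing starting values of n are exactly the entries labelled L in this table (11 of them).

0, 2, 5, 7, 9, 11, 13, 15, 17, 19, 21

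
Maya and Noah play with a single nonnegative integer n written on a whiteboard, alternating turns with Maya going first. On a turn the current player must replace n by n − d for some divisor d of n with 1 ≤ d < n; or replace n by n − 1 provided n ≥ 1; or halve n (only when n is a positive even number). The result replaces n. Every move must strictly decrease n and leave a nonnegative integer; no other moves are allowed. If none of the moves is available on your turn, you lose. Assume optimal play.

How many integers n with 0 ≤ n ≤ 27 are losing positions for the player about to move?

14

Build the W/L table. Terminal = L. A non-terminal position is W if it has a move to some L; otherwise it is L.
n=0: no move → L
n=1: →0(L), so W
n=2: →1(W) only, which is W, so L
n=3: →2(L), so W
n=4: →2(L), so W
n=5: →4(W) only, which is W, so L
n=6: →5(L), so W
n=7: →6(W) only, which is W, so L
n=8: →7(L), so W
n=9: →6(W), 8(W) — all W, so L
n=10: →5(L), so W
n=11: →10(W) only, which is W, so L
n=12: →9(L), so W
n=13: →12(W) only, which is W, so L
n=14: →7(L), so W
n=15: →10(W), 12(W), 14(W) — all W, so L
n=16: →15(L), so W
n=17: →16(W) only, which is W, so L
n=18: →9(L), so W
n=19: →18(W) only, which is W, so L
n=20: →15(L), so W
n=21: →14(W), 18(W), 20(W) — all W, so L
n=22: →11(L), so W
n=23: →22(W) only, which is W, so L
n=24: →21(L), so W
n=25: →20(W), 24(W) — all W, so L
n=26: →13(L), so W
n=27: →18(W), 24(W), 26(W) — all W, so L
L entries with 0 ≤ n ≤ 27: n = 0, 2, 5, 7, 9, 11, 13, 15, 17, 19, 21, 23, 25, 27; that makes 14.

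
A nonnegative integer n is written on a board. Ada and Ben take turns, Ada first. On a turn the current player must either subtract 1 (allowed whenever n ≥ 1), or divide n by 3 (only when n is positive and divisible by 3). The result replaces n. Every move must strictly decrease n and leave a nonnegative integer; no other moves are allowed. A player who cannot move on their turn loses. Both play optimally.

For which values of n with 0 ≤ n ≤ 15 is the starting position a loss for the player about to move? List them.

Positions with no move are L. A position that does have a move is losing for the player to move precisely when every available move leads to a winning position for the opponent. Fill in the labels:
n=0: no move → L
n=1: reaches L-position 0 → W
n=2: only reaches 1(W), which is W → L
n=3: reaches L-position 2 → W
n=4: only reaches 3(W), which is W → L
n=5: reaches L-position 4 → W
n=6: reaches L-position 2 → W
n=7: only reaches 6(W), which is W → L
n=8: reaches L-position 7 → W
n=9: only reaches 3(W), 8(W), all W → L
n=10: reaches L-position 9 → W
n=11: only reaches 10(W), which is W → L
n=12: reaches L-position 4 → W
n=13: only reaches 12(W), which is W → L
n=14: reaches L-position 13 → W
n=15: only reaches 5(W), 14(W), all W → L
Reading off the rows marked L gives the requested list; there are 8 such values of n.

0, 2, 4, 7, 9, 11, 13, 15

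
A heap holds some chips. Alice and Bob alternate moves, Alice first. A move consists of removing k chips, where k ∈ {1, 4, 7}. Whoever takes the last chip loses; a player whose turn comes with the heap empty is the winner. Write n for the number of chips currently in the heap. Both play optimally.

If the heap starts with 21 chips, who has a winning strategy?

Alice wins.

Classify positions by backward induction: terminal positions (no move available) are W. From any other position, the mover wins iff some move reaches an L.
n=0: no move; the opponent has just taken the last chip and therefore loses → W
n=1: L (sole option 0(W) is W)
n=2: W (go to 1, an L position)
n=3: L (sole option 2(W) is W)
n=4: W (go to 3, an L position)
n=5: W (go to 1, an L position)
n=6: L (options 5(W), 2(W) are all W)
n=7: W (go to 6, an L position)
n=8: W (go to 1, an L position)
n=9: L (options 8(W), 5(W), 2(W) are all W)
n=10: W (go to 9, an L position)
n=11: L (options 10(W), 7(W), 4(W) are all W)
n=12: W (go to 11, an L position)
n=13: W (go to 9, an L position)
n=14: L (options 13(W), 10(W), 7(W) are all W)
n=15: W (go to 14, an L position)
n=16: W (go to 9, an L position)
n=17: L (options 16(W), 13(W), 10(W) are all W)
n=18: W (go to 17, an L position)
n=19: L (options 18(W), 15(W), 12(W) are all W)
n=20: W (go to 19, an L position)
n=21: W (go to 17, an L position)
From 21 Alice can remove 4, leaving 17, reaching an L position.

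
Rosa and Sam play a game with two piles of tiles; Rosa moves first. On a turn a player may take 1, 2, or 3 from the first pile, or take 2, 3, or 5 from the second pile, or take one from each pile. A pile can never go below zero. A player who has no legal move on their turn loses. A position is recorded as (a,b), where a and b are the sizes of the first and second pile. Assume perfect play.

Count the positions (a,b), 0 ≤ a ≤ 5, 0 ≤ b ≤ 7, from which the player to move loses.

Build the W/L table. Terminal = L. A non-terminal position is W if it has a move to some L; otherwise it is L.
Every move lowers a or b (never raises either), so fill the grid row by row in increasing a, and left to right within a row: each cell's successors are then already labelled.
      b=0  b=1  b=2  b=3  b=4  b=5  b=6  b=7
a=0:    L    L    W    W    W    W    W    L
a=1:    W    W    W    L    L    W    W    W
a=2:    W    W    L    W    W    W    L    W
a=3:    W    W    W    W    W    L    W    W
a=4:    L    L    W    W    W    W    W    L
a=5:    W    W    W    L    L    W    W    W
Cells with no legal move (terminal, hence L): (0,0), (0,1).
The remaining L cells, each justified by listing all of its moves:
(0,7): moves to (0,5)(W), (0,4)(W), (0,2)(W); every one is W ⇒ L
(1,3): moves to (0,3)(W), (1,1)(W), (1,0)(W), (0,2)(W); every one is W ⇒ L
(1,4): moves to (0,4)(W), (1,2)(W), (1,1)(W), (0,3)(W); every one is W ⇒ L
(2,2): moves to (1,2)(W), (0,2)(W), (2,0)(W), (1,1)(W); every one is W ⇒ L
(2,6): moves to (1,6)(W), (0,6)(W), (2,4)(W), (2,3)(W), (2,1)(W), (1,5)(W); every one is W ⇒ L
(3,5): moves to (2,5)(W), (1,5)(W), (0,5)(W), (3,3)(W), (3,2)(W), (3,0)(W), (2,4)(W); every one is W ⇒ L
(4,0): moves to (3,0)(W), (2,0)(W), (1,0)(W); every one is W ⇒ L
(4,1): moves to (3,1)(W), (2,1)(W), (1,1)(W), (3,0)(W); every one is W ⇒ L
(4,7): moves to (3,7)(W), (2,7)(W), (1,7)(W), (4,5)(W), (4,4)(W), (4,2)(W), (3,6)(W); every one is W ⇒ L
(5,3): moves to (4,3)(W), (3,3)(W), (2,3)(W), (5,1)(W), (5,0)(W), (4,2)(W); every one is W ⇒ L
(5,4): moves to (4,4)(W), (3,4)(W), (2,4)(W), (5,2)(W), (5,1)(W), (4,3)(W); every one is W ⇒ L
Every other cell has at least one move into one of the L cells above, so it is W.
L cells per row: a=0: 3, a=1: 2, a=2: 2, a=3: 1, a=4: 3, a=5: 2; total 13.

13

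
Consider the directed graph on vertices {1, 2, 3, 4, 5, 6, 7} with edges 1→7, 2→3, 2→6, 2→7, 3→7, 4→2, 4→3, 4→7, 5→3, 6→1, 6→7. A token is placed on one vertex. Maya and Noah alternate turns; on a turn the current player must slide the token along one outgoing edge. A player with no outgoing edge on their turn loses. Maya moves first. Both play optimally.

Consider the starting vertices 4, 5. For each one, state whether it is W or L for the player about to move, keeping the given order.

4: W, 5: L

Build the W/L table. Terminal = L. A non-terminal position is W if it has a move to some L; otherwise it is L.
Every edge goes from a vertex to one that appears earlier in the order 7, 1, 6, 3, 5, 2, 4, so processing vertices in that order labels each vertex after all of its successors.
7: no outgoing edge → L
1: can move to 7, which is L ⇒ W
6: can move to 7, which is L ⇒ W
3: can move to 7, which is L ⇒ W
5: the only move is to 3(W), a W ⇒ L
2: can move to 7, which is L ⇒ W
4: can move to 7, which is L ⇒ W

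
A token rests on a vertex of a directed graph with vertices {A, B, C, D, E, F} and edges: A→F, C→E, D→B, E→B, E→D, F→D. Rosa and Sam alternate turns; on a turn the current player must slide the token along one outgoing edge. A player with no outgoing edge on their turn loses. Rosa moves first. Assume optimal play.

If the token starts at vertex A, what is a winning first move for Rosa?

Move to F.

Classify positions by backward induction: terminal positions (no move available) are L. From any other position, the mover wins iff some move reaches an L.
Every edge goes from a vertex to one that appears earlier in the order B, D, F, A, E, C, so processing vertices in that order labels each vertex after all of its successors.
B: no outgoing edge → L
D: W (go to B, an L position)
F: L (sole option D(W) is W)
A: W (go to F, an L position)
E: W (go to B, an L position)
C: L (sole option E(W) is W)
From A, the L positions reachable in one move are: F.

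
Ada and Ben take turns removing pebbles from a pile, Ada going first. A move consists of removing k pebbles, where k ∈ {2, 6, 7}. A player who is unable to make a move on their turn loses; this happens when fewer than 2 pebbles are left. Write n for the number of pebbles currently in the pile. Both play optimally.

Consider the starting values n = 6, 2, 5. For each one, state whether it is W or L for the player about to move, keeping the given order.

6: W, 2: W, 5: L

Work bottom-up. With no move the player to move loses. Otherwise the position is W if at least one move leads to an L position for the opponent, and L if every move leads to a W.
n=0: no move → L
n=1: no move → L
n=2: W (go to 0, an L position)
n=3: W (go to 1, an L position)
n=4: L (sole option 2(W) is W)
n=5: L (sole option 3(W) is W)
n=6: W (go to 4, an L position)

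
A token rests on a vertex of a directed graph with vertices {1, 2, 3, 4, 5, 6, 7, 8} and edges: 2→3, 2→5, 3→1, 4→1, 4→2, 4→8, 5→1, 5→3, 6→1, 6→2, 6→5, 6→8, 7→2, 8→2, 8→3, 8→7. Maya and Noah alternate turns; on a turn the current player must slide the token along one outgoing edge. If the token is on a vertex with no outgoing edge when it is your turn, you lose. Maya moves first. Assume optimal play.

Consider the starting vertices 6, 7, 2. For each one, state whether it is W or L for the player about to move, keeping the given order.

Positions with no move are L. A position that does have a move is losing for the player to move precisely when every available move leads to a winning position for the opponent. Fill in the labels:
Every edge goes from a vertex to one that appears earlier in the order 1, 3, 5, 2, 7, 8, 6, 4, so processing vertices in that order labels each vertex after all of its successors.
1: no outgoing edge → L
3: reaches L-position 1 → W
5: reaches L-position 1 → W
2: only reaches 5(W), 3(W), all W → L
7: reaches L-position 2 → W
8: reaches L-position 2 → W
6: reaches L-position 2 → W
4: reaches L-position 2 → W

6: W, 7: W, 2: L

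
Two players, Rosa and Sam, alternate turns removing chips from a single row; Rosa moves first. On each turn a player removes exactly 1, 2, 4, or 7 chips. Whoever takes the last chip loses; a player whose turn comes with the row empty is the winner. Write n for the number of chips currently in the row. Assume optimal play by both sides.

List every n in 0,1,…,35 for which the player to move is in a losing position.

1, 4, 7, 10, 13, 16, 19, 22, 25, 28, 31, 34

Use the standard recursion: the mover wins at a terminal position; elsewhere, the mover wins exactly when some move hands the opponent an L position.
n=0: no move; the opponent has just taken the last chip and therefore loses → W
n=1: only reaches 0(W), which is W → L
n=2: reaches L-position 1 → W
n=3: reaches L-position 1 → W
n=4: only reaches 3(W), 2(W), 0(W), all W → L
n=5: reaches L-position 4 → W
n=6: reaches L-position 4 → W
n=7: only reaches 6(W), 5(W), 3(W), 0(W), all W → L
n=8: reaches L-position 7 → W
n=9: reaches L-position 7 → W
n=10: only reaches 9(W), 8(W), 6(W), 3(W), all W → L
n=11: reaches L-position 10 → W
n=12: reaches L-position 10 → W
n=13: only reaches 12(W), 11(W), 9(W), 6(W), all W → L
n=14: reaches L-position 13 → W
n=15: reaches L-position 13 → W
n=16: only reaches 15(W), 14(W), 12(W), 9(W), all W → L
n=17: reaches L-position 16 → W
n=18: reaches L-position 16 → W
n=19: only reaches 18(W), 17(W), 15(W), 12(W), all W → L
n=20: reaches L-position 19 → W
n=21: reaches L-position 19 → W
n=22: only reaches 21(W), 20(W), 18(W), 15(W), all W → L
n=23: reaches L-position 22 → W
n=24: reaches L-position 22 → W
n=25: only reaches 24(W), 23(W), 21(W), 18(W), all W → L
n=26: reaches L-position 25 → W
n=27: reaches L-position 25 → W
n=28: only reaches 27(W), 26(W), 24(W), 21(W), all W → L
n=29: reaches L-position 28 → W
n=30: reaches L-position 28 → W
n=31: only reaches 30(W), 29(W), 27(W), 24(W), all W → L
n=32: reaches L-position 31 → W
n=33: reaches L-position 31 → W
n=34: only reaches 33(W), 32(W), 30(W), 27(W), all W → L
n=35: reaches L-position 34 → W
Reading off the rows marked L gives the requested list; there are 12 such values of n.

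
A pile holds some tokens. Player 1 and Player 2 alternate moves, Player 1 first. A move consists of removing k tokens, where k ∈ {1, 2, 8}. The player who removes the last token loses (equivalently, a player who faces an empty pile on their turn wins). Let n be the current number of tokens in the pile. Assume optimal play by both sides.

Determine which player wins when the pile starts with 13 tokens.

Compute win/loss labels from the base case upward. A position with no move is W. Any other position is W if it can reach an L in one move, else L.
n=0: no move; the opponent has just taken the last token and therefore loses → W
n=1: only reaches 0(W), which is W → L
n=2: reaches L-position 1 → W
n=3: reaches L-position 1 → W
n=4: only reaches 3(W), 2(W), all W → L
n=5: reaches L-position 4 → W
n=6: reaches L-position 4 → W
n=7: only reaches 6(W), 5(W), all W → L
n=8: reaches L-position 7 → W
n=9: reaches L-position 7 → W
n=10: only reaches 9(W), 8(W), 2(W), all W → L
n=11: reaches L-position 10 → W
n=12: reaches L-position 10 → W
n=13: only reaches 12(W), 11(W), 5(W), all W → L
The starting position 13 is L: whatever Player 1 does, the opponent receives a W position.

Player 2 wins.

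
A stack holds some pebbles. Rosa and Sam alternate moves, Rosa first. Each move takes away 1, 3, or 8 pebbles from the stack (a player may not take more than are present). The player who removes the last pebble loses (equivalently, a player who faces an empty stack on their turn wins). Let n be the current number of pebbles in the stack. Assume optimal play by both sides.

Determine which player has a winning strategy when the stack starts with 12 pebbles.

Positions with no move are W. A position that does have a move is losing for the player to move precisely when every available move leads to a winning position for the opponent. Fill in the labels:
n=0: no move; the opponent has just taken the last pebble and therefore loses → W
n=1: L (sole option 0(W) is W)
n=2: W (go to 1, an L position)
n=3: L (options 2(W), 0(W) are all W)
n=4: W (go to 3, an L position)
n=5: L (options 4(W), 2(W) are all W)
n=6: W (go to 5, an L position)
n=7: L (options 6(W), 4(W) are all W)
n=8: W (go to 7, an L position)
n=9: W (go to 1, an L position)
n=10: W (go to 7, an L position)
n=11: W (go to 3, an L position)
n=12: L (options 11(W), 9(W), 4(W) are all W)
The starting position 12 is L: whatever Rosa does, the opponent receives a W position.

Sam wins.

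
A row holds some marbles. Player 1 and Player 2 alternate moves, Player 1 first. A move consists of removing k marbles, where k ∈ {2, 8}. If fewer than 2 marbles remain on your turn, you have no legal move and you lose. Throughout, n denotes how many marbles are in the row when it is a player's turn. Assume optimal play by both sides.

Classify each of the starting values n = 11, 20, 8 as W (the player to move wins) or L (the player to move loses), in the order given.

11: L, 20: L, 8: W

Use the standard recursion: the mover loses at a terminal position; elsewhere, the mover wins exactly when some move hands the opponent an L position.
n=0: no move → L
n=1: no move → L
n=2: →0(L), so W
n=3: →1(L), so W
n=4: →2(W) only, which is W, so L
n=5: →3(W) only, which is W, so L
n=6: →4(L), so W
n=7: →5(L), so W
n=8: →0(L), so W
n=9: →1(L), so W
n=10: →8(W), 2(W) — all W, so L
n=11: →9(W), 3(W) — all W, so L
n=12: →10(L), so W
n=13: →11(L), so W
n=14: →12(W), 6(W) — all W, so L
n=15: →13(W), 7(W) — all W, so L
n=16: →14(L), so W
n=17: →15(L), so W
n=18: →10(L), so W
n=19: →11(L), so W
n=20: →18(W), 12(W) — all W, so L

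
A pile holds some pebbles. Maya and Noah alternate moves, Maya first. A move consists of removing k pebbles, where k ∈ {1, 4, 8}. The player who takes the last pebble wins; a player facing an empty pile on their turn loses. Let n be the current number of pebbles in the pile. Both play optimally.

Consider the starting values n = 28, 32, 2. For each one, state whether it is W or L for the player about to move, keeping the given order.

28: W, 32: W, 2: L

Build the W/L table. Terminal = L. A non-terminal position is W if it has a move to some L; otherwise it is L.
n=0: no move → L
n=1: W (go to 0, an L position)
n=2: L (sole option 1(W) is W)
n=3: W (go to 2, an L position)
n=4: W (go to 0, an L position)
n=5: L (options 4(W), 1(W) are all W)
n=6: W (go to 5, an L position)
n=7: L (options 6(W), 3(W) are all W)
n=8: W (go to 7, an L position)
n=9: W (go to 5, an L position)
n=10: W (go to 2, an L position)
n=11: W (go to 7, an L position)
n=12: L (options 11(W), 8(W), 4(W) are all W)
n=13: W (go to 12, an L position)
n=14: L (options 13(W), 10(W), 6(W) are all W)
n=15: W (go to 14, an L position)
n=16: W (go to 12, an L position)
n=17: L (options 16(W), 13(W), 9(W) are all W)
n=18: W (go to 17, an L position)
n=19: L (options 18(W), 15(W), 11(W) are all W)
n=20: W (go to 19, an L position)
n=21: W (go to 17, an L position)
n=22: W (go to 14, an L position)
n=23: W (go to 19, an L position)
n=24: L (options 23(W), 20(W), 16(W) are all W)
n=25: W (go to 24, an L position)
n=26: L (options 25(W), 22(W), 18(W) are all W)
n=27: W (go to 26, an L position)
n=28: W (go to 24, an L position)
n=29: L (options 28(W), 25(W), 21(W) are all W)
n=30: W (go to 29, an L position)
n=31: L (options 30(W), 27(W), 23(W) are all W)
n=32: W (go to 31, an L position)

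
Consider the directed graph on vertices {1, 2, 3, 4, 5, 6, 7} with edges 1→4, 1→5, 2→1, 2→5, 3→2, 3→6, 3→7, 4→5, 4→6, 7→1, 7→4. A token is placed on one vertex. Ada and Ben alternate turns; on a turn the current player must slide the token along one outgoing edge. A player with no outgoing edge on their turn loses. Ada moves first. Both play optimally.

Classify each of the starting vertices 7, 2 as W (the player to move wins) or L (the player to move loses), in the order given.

Compute win/loss labels from the base case upward. A position with no move is L. Any other position is W if it can reach an L in one move, else L.
Every edge goes from a vertex to one that appears earlier in the order 6, 5, 4, 1, 2, 7, 3, so processing vertices in that order labels each vertex after all of its successors.
6: no outgoing edge → L
5: no outgoing edge → L
4: →5(L), so W
1: →5(L), so W
2: →5(L), so W
7: →1(W), 4(W) — all W, so L
3: →7(L), so W

7: L, 2: W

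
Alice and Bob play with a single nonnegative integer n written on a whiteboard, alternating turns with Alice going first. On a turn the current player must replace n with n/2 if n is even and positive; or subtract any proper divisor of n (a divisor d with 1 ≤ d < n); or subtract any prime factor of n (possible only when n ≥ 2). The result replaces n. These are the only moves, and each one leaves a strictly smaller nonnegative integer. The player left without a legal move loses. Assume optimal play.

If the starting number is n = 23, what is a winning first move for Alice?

Work bottom-up. With no move the player to move loses. Otherwise the position is W if at least one move leads to an L position for the opponent, and L if every move leads to a W.
n=0: no move → L
n=1: no move → L
n=2: can move to 0, which is L ⇒ W
n=3: can move to 0, which is L ⇒ W
n=4: moves to 2(W), 3(W); every one is W ⇒ L
n=5: can move to 0, which is L ⇒ W
n=6: can move to 4, which is L ⇒ W
n=7: can move to 0, which is L ⇒ W
n=8: can move to 4, which is L ⇒ W
n=9: moves to 6(W), 8(W); every one is W ⇒ L
n=10: can move to 9, which is L ⇒ W
n=11: can move to 0, which is L ⇒ W
n=12: can move to 9, which is L ⇒ W
n=13: can move to 0, which is L ⇒ W
n=14: moves to 7(W), 12(W), 13(W); every one is W ⇒ L
n=15: can move to 14, which is L ⇒ W
n=16: can move to 14, which is L ⇒ W
n=17: can move to 0, which is L ⇒ W
n=18: can move to 9, which is L ⇒ W
n=19: can move to 0, which is L ⇒ W
n=20: moves to 10(W), 15(W), 16(W), 18(W), 19(W); every one is W ⇒ L
n=21: can move to 14, which is L ⇒ W
n=22: can move to 20, which is L ⇒ W
n=23: can move to 0, which is L ⇒ W
From 23, the L positions reachable in one move are: 0.

Move to 0.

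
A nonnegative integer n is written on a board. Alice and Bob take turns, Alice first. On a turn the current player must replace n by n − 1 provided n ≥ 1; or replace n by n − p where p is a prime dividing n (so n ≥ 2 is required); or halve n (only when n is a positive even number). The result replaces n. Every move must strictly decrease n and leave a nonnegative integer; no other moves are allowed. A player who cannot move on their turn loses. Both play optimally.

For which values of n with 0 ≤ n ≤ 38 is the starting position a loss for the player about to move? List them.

Label each position W (a win for the player to move) or L (a loss). A position with no legal move is L; any other position is W exactly when some move reaches an L, and L when every move reaches a W.
n=0: no move → L
n=1: W (go to 0, an L position)
n=2: W (go to 0, an L position)
n=3: W (go to 0, an L position)
n=4: L (options 2(W), 3(W) are all W)
n=5: W (go to 0, an L position)
n=6: W (go to 4, an L position)
n=7: W (go to 0, an L position)
n=8: W (go to 4, an L position)
n=9: L (options 6(W), 8(W) are all W)
n=10: W (go to 9, an L position)
n=11: W (go to 0, an L position)
n=12: W (go to 9, an L position)
n=13: W (go to 0, an L position)
n=14: L (options 7(W), 12(W), 13(W) are all W)
n=15: W (go to 14, an L position)
n=16: W (go to 14, an L position)
n=17: W (go to 0, an L position)
n=18: W (go to 9, an L position)
n=19: W (go to 0, an L position)
n=20: L (options 10(W), 15(W), 18(W), 19(W) are all W)
n=21: W (go to 14, an L position)
n=22: W (go to 20, an L position)
n=23: W (go to 0, an L position)
n=24: L (options 12(W), 21(W), 22(W), 23(W) are all W)
n=25: W (go to 20, an L position)
n=26: W (go to 24, an L position)
n=27: W (go to 24, an L position)
n=28: W (go to 14, an L position)
n=29: W (go to 0, an L position)
n=30: L (options 15(W), 25(W), 27(W), 28(W), 29(W) are all W)
n=31: W (go to 0, an L position)
n=32: W (go to 30, an L position)
n=33: W (go to 30, an L position)
n=34: L (options 17(W), 32(W), 33(W) are all W)
n=35: W (go to 30, an L position)
n=36: W (go to 34, an L position)
n=37: W (go to 0, an L position)
n=38: L (options 19(W), 36(W), 37(W) are all W)
The losing starting values of n are exactly the entries labelled L in this table (9 of them).

0, 4, 9, 14, 20, 24, 30, 34, 38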